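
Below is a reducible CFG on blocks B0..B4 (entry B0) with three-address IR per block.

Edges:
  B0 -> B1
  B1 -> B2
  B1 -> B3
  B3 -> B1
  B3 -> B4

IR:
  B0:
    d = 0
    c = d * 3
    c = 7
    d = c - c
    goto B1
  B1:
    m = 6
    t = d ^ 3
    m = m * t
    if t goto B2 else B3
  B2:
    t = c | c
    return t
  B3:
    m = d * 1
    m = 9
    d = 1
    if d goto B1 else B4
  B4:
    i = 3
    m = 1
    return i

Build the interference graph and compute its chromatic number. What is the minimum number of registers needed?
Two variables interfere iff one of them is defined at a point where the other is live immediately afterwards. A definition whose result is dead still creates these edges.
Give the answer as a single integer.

Answer: 4

Working:
Per-block:
  B0: def={c,d} ue=∅
  B1: def={m,t} ue={d}
  B2: def={t} ue={c}
  B3: def={d,m} ue={d}
  B4: def={i,m} ue=∅

Backward fixpoint:
  B0 li=∅ lo={c,d}
  B1 li={c,d} lo={c,d}
  B2 li={c} lo=∅
  B3 li={c,d} lo={c,d}
  B4 li=∅ lo=∅

Conflict graph:
  c — {d,m,t}
  d — {c,m,t}
  i — {m}
  m — {c,d,i,t}
  t — {c,d,m}

Colouring:
  {c,d,m,t} pairwise interfere (4-clique) ⇒ χ ≥ 4
  4-colouring: R0={m}  R1={c,i}  R2={d}  R3={t}
  χ = 4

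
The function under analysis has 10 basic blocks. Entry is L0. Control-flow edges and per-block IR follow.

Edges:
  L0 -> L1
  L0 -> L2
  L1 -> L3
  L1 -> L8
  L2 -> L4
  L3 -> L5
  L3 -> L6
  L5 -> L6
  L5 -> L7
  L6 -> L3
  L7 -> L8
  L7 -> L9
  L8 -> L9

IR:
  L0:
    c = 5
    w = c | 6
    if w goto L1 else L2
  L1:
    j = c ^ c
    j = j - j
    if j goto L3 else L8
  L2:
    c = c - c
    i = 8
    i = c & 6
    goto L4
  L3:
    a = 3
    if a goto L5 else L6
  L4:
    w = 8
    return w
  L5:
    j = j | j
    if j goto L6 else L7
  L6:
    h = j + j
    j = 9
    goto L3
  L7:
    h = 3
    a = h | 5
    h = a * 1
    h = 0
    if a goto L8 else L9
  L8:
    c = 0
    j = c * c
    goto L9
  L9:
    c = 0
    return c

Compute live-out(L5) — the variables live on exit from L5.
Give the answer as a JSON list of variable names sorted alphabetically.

Per-block:
  L0: def={c,w} ue=∅
  L1: def={j} ue={c}
  L2: def={c,i} ue={c}
  L3: def={a} ue=∅
  L4: def={w} ue=∅
  L5: def={j} ue={j}
  L6: def={h,j} ue={j}
  L7: def={a,h} ue=∅
  L8: def={c,j} ue=∅
  L9: def={c} ue=∅

Backward fixpoint:
  live L0: ∅→{c}
  live L1: {c}→{j}
  live L2: {c}→∅
  live L3: {j}→{j}
  live L4: ∅→∅
  live L5: {j}→{j}
  live L6: {j}→{j}
  live L7: ∅→∅
  live L8: ∅→∅
  live L9: ∅→∅

live-out(L5) = ["j"]

Answer: ["j"]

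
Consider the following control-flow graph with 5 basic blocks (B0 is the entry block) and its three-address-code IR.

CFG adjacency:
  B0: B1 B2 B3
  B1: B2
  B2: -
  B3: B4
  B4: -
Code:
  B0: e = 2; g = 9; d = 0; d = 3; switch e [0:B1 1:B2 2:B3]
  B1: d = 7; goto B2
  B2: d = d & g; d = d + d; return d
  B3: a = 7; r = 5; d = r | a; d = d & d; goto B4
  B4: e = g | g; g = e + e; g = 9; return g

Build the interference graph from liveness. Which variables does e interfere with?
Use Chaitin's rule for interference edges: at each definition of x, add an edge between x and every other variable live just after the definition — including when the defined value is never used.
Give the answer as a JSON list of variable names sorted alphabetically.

Answer: ["d", "g"]

Working:
Per-block:
  B0 def {d,e,g} use ∅
  B1 def {d} use ∅
  B2 def {d} use {d,g}
  B3 def {a,d,r} use ∅
  B4 def {e,g} use {g}

Live sets:
  B0: in=∅ out={d,g}
  B1: in={g} out={d,g}
  B2: in={d,g} out=∅
  B3: in={g} out={g}
  B4: in={g} out=∅

Conflict graph:
  a — {g,r}
  d — {e,g}
  e — {d,g}
  g — {a,d,e,r}
  r — {a,g}

N(e) = ["d", "g"]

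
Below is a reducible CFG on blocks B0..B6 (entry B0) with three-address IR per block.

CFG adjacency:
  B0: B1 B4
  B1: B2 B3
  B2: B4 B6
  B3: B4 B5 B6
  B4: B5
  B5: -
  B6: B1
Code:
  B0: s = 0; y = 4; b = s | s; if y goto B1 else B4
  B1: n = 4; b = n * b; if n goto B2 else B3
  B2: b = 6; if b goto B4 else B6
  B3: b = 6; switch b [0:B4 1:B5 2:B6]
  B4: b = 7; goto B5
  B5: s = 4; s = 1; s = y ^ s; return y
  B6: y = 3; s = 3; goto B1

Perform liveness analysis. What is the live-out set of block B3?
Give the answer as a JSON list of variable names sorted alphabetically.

Block summaries:
  B0: {b,s,y} / ∅
  B1: {b,n} / {b}
  B2: {b} / ∅
  B3: {b} / ∅
  B4: {b} / ∅
  B5: {s} / {y}
  B6: {s,y} / ∅

Live sets:
  B0: in=∅ out={b,y}
  B1: in={b,y} out={y}
  B2: in={y} out={b,y}
  B3: in={y} out={b,y}
  B4: in={y} out={y}
  B5: in={y} out=∅
  B6: in={b} out={b,y}

live-out(B3) = ["b", "y"]

Answer: ["b", "y"]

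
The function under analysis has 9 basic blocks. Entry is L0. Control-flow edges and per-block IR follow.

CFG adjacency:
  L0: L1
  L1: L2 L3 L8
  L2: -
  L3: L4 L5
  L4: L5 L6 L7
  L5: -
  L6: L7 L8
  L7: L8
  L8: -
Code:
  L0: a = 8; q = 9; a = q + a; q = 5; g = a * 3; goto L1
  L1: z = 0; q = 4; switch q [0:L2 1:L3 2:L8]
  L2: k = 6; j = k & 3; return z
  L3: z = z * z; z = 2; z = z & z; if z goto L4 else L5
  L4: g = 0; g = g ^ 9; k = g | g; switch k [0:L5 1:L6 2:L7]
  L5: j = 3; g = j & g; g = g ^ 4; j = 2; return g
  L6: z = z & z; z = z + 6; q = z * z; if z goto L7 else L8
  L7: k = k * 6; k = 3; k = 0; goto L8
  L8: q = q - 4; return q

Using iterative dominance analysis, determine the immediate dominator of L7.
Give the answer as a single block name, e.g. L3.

idom tree: L1←L0 L2←L1 L3←L1 L4←L3 L5←L3 L6←L4 L7←L4 L8←L1
Dom at joins:
  L5: preds {L3,L4}: {L0,L1,L3} ∩ {L0,L1,L3,L4} = {L0,L1,L3}; idom=L3
  L7: preds {L4,L6}: {L0,L1,L3,L4} ∩ {L0,L1,L3,L4,L6} = {L0,L1,L3,L4}; idom=L4
  L8: preds {L1,L6,L7}: {L0,L1} ∩ {L0,L1,L3,L4,L6} ∩ {L0,L1,L3,L4,L7} = {L0,L1}; idom=L1

idom(L7) = L4

Answer: L4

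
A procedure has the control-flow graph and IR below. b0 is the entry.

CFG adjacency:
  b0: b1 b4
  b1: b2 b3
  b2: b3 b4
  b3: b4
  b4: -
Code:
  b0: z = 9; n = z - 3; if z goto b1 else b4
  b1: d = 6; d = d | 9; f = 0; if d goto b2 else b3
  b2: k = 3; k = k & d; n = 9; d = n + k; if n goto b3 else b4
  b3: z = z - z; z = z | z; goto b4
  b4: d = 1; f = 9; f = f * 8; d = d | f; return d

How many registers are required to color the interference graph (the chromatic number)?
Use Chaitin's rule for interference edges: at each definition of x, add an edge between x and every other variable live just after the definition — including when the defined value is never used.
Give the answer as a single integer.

Per-block:
  b0 def {n,z} use ∅
  b1 def {d,f} use ∅
  b2 def {d,k,n} use {d}
  b3 def {z} use {z}
  b4 def {d,f} use ∅

Backward fixpoint:
  b0 li=∅ lo={z}
  b1 li={z} lo={d,z}
  b2 li={d,z} lo={z}
  b3 li={z} lo=∅
  b4 li=∅ lo=∅

Interfere edges:
  d: {f,k,n,z}
  f: {d,z}
  k: {d,n,z}
  n: {d,k,z}
  z: {d,f,k,n}

Registers:
  {d,k,n,z} pairwise interfere (4-clique) ⇒ χ ≥ 4
  4-colouring: c0={d}  c1={z}  c2={f,k}  c3={n}
  χ = 4

Answer: 4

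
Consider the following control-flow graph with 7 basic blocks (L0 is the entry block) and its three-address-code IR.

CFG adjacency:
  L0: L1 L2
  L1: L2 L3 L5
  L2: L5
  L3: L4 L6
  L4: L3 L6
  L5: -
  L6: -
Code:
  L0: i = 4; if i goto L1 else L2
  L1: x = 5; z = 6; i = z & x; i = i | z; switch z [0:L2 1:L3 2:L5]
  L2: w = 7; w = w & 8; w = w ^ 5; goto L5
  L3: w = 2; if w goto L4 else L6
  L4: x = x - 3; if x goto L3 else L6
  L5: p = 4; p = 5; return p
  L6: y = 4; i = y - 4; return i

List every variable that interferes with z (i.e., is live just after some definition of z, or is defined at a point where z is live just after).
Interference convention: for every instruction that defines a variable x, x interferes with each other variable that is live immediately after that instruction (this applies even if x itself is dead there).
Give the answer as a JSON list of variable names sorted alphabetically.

Answer: ["i", "x"]

Analysis:
def/use:
  L0: def={i} ue=∅
  L1: def={i,x,z} ue=∅
  L2: def={w} ue=∅
  L3: def={w} ue=∅
  L4: def={x} ue={x}
  L5: def={p} ue=∅
  L6: def={i,y} ue=∅

Backward fixpoint:
  L0 li=∅ lo=∅
  L1 li=∅ lo={x}
  L2 li=∅ lo=∅
  L3 li={x} lo={x}
  L4 li={x} lo={x}
  L5 li=∅ lo=∅
  L6 li=∅ lo=∅

Conflict graph:
  i: {x,z}
  p: ∅
  w: {x}
  x: {i,w,z}
  y: ∅
  z: {i,x}

N(z) = ["i", "x"]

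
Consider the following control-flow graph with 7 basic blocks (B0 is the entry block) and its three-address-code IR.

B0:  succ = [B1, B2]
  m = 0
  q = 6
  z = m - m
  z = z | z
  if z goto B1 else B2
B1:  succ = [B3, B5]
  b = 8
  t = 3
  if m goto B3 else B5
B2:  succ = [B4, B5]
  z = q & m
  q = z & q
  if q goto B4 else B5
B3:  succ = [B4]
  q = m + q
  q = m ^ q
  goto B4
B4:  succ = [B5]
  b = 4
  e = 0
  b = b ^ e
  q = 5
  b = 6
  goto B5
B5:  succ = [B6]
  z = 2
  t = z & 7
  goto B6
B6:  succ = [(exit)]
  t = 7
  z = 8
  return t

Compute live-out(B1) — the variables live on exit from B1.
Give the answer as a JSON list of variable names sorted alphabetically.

Answer: ["m", "q"]

Working:
def/use:
  B0 def {m,q,z} use ∅
  B1 def {b,t} use {m}
  B2 def {q,z} use {m,q}
  B3 def {q} use {m,q}
  B4 def {b,e,q} use ∅
  B5 def {t,z} use ∅
  B6 def {t,z} use ∅

Live sets:
  live B0: ∅→{m,q}
  live B1: {m,q}→{m,q}
  live B2: {m,q}→∅
  live B3: {m,q}→∅
  live B4: ∅→∅
  live B5: ∅→∅
  live B6: ∅→∅

live-out(B1) = ["m", "q"]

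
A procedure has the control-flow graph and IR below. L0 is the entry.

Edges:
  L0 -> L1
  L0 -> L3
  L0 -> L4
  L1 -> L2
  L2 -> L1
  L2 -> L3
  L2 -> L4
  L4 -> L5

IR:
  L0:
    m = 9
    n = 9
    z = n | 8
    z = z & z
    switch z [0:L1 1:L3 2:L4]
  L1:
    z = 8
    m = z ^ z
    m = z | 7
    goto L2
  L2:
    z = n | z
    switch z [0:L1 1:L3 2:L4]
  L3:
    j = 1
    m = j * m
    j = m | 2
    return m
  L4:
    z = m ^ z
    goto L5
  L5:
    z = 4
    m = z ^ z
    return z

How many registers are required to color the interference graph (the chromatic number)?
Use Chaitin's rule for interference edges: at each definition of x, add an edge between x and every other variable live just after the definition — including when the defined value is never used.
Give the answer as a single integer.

def/use:
  L0: def={m,n,z} ue=∅
  L1: def={m,z} ue=∅
  L2: def={z} ue={n,z}
  L3: def={j,m} ue={m}
  L4: def={z} ue={m,z}
  L5: def={m,z} ue=∅

Backward fixpoint:
  L0 li=∅ lo={m,n,z}
  L1 li={n} lo={m,n,z}
  L2 li={m,n,z} lo={m,n,z}
  L3 li={m} lo=∅
  L4 li={m,z} lo=∅
  L5 li=∅ lo=∅

Interfere edges:
  j↔{m}
  m↔{j,n,z}
  n↔{m,z}
  z↔{m,n}

Colouring:
  clique {m,n,z} ⇒ need ≥ 3
  3-colouring: c0={m}  c1={j,n}  c2={z}
  χ = 3

Answer: 3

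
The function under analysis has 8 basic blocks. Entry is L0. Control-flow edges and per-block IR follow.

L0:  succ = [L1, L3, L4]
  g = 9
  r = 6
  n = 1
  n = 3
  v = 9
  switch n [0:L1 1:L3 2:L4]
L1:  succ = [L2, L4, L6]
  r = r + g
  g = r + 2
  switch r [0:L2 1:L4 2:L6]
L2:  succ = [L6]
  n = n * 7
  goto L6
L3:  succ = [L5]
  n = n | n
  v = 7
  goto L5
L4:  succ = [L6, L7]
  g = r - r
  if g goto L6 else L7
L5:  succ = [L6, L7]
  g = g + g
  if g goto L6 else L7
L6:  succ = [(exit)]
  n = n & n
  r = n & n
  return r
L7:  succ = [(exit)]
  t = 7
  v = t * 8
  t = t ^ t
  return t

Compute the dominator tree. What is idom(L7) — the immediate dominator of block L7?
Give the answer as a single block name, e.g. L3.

idom tree: L1←L0 L2←L1 L3←L0 L4←L0 L5←L3 L6←L0 L7←L0
Dom at joins:
  L4: preds {L0,L1}: {L0} ∩ {L0,L1} = {L0}; idom=L0
  L6: preds {L1,L2,L4,L5}: {L0,L1} ∩ {L0,L1,L2} ∩ {L0,L4} ∩ {L0,L3,L5} = {L0}; idom=L0
  L7: preds {L4,L5}: {L0,L4} ∩ {L0,L3,L5} = {L0}; idom=L0

idom(L7) = L0

Answer: L0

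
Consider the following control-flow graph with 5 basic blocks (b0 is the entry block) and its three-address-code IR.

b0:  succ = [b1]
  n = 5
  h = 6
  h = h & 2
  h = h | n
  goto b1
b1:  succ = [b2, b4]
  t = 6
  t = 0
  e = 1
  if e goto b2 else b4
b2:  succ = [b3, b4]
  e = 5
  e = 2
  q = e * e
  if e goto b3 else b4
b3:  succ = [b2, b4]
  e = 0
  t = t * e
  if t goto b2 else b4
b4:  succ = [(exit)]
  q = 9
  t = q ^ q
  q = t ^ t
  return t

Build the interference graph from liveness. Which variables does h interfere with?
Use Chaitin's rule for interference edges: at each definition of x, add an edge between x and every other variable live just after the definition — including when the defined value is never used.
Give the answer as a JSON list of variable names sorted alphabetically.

Per-block:
  b0: def={h,n} ue=∅
  b1: def={e,t} ue=∅
  b2: def={e,q} ue=∅
  b3: def={e,t} ue={t}
  b4: def={q,t} ue=∅

Backward fixpoint:
  b0 li=∅ lo=∅
  b1 li=∅ lo={t}
  b2 li={t} lo={t}
  b3 li={t} lo={t}
  b4 li=∅ lo=∅

Interfere edges:
  e — {q,t}
  h — {n}
  n — {h}
  q — {e,t}
  t — {e,q}

N(h) = ["n"]

Answer: ["n"]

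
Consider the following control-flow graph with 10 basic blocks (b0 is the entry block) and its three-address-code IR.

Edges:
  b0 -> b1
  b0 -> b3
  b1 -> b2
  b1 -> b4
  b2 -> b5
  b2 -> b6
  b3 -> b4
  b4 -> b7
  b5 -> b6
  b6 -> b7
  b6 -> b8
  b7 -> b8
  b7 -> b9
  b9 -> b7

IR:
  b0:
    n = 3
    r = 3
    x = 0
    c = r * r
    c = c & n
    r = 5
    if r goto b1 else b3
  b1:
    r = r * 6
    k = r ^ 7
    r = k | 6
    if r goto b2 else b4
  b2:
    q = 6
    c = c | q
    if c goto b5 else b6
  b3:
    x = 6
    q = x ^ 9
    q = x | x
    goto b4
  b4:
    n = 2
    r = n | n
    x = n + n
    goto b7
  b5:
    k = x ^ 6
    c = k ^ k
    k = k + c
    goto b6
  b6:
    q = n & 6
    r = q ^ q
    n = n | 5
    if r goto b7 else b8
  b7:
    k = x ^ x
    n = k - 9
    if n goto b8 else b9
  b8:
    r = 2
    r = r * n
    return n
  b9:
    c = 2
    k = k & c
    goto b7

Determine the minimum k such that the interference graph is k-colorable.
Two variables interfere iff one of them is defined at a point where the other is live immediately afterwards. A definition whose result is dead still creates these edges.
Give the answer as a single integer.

Answer: 4

Working:
Per-block:
  b0 def {c,n,r,x} use ∅
  b1 def {k,r} use {r}
  b2 def {c,q} use {c}
  b3 def {q,x} use ∅
  b4 def {n,r,x} use ∅
  b5 def {c,k} use {x}
  b6 def {n,q,r} use {n}
  b7 def {k,n} use {x}
  b8 def {r} use {n}
  b9 def {c,k} use {k}

Backward fixpoint:
  b0: in=∅ out={c,n,r,x}
  b1: in={c,n,r,x} out={c,n,x}
  b2: in={c,n,x} out={n,x}
  b3: in=∅ out=∅
  b4: in=∅ out={x}
  b5: in={n,x} out={n,x}
  b6: in={n,x} out={n,x}
  b7: in={x} out={k,n,x}
  b8: in={n} out=∅
  b9: in={k,x} out={x}

Interference:
  c↔{k,n,q,r,x}
  k↔{c,n,x}
  n↔{c,k,q,r,x}
  q↔{c,n,x}
  r↔{c,n,x}
  x↔{c,k,n,q,r}

Chromatic number:
  clique {c,k,n,x} ⇒ need ≥ 4
  assign c→c0 k→c3 n→c1 q→c3 r→c3 x→c2 — no edge inside a register ⇒ χ ≤ 4
  χ = 4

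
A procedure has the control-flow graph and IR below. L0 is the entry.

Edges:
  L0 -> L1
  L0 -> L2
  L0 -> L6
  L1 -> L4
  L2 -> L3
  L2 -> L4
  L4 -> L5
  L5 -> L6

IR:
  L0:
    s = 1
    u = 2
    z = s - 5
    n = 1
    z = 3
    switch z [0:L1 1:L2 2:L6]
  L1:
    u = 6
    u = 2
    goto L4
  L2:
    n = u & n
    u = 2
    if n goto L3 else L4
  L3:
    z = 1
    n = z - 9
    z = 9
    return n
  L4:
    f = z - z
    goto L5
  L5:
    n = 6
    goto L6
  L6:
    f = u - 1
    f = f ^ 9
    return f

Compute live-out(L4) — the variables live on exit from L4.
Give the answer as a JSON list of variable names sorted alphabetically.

Per-block:
  L0 def {n,s,u,z} use ∅
  L1 def {u} use ∅
  L2 def {n,u} use {n,u}
  L3 def {n,z} use ∅
  L4 def {f} use {z}
  L5 def {n} use ∅
  L6 def {f} use {u}

Liveness:
  L0 li=∅ lo={n,u,z}
  L1 li={z} lo={u,z}
  L2 li={n,u,z} lo={u,z}
  L3 li=∅ lo=∅
  L4 li={u,z} lo={u}
  L5 li={u} lo={u}
  L6 li={u} lo=∅

live-out(L4) = ["u"]

Answer: ["u"]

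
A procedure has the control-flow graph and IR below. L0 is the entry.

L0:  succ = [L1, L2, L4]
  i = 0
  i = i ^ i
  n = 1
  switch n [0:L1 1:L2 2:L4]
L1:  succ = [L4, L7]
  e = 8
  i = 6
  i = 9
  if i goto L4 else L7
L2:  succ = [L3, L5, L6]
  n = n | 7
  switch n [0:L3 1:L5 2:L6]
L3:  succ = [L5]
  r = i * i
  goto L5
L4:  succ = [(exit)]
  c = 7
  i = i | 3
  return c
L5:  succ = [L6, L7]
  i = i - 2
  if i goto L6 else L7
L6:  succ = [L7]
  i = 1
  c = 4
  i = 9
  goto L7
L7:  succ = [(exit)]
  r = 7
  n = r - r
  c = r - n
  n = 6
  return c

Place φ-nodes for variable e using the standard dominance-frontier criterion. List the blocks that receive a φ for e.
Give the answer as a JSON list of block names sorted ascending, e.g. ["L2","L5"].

idom tree: L1←L0 L2←L0 L3←L2 L4←L0 L5←L2 L6←L2 L7←L0
Dom at joins:
  L4: preds {L0,L1}: {L0} ∩ {L0,L1} = {L0}; idom=L0
  L5: preds {L2,L3}: {L0,L2} ∩ {L0,L2,L3} = {L0,L2}; idom=L2
  L6: preds {L2,L5}: {L0,L2} ∩ {L0,L2,L5} = {L0,L2}; idom=L2
  L7: preds {L1,L5,L6}: {L0,L1} ∩ {L0,L2,L5} ∩ {L0,L2,L6} = {L0}; idom=L0

DF derivation:
  L4←L0: walk · to L0
  L4←L1: walk L1 to L0
  L5←L2: walk · to L2
  L5←L3: walk L3 to L2
  L6←L2: walk · to L2
  L6←L5: walk L5 to L2
  L7←L1: walk L1 to L0
  L7←L5: walk L5→L2 to L0
  L7←L6: walk L6→L2 to L0
  L0: DF=∅
  L1: DF={L4,L7}
  L2: DF={L7}
  L3: DF={L5}
  L4: DF=∅
  L5: DF={L6,L7}
  L6: DF={L7}
  L7: DF=∅

φ for e: defs {L1}
  DF⁺ = {L4,L7}

Answer: ["L4", "L7"]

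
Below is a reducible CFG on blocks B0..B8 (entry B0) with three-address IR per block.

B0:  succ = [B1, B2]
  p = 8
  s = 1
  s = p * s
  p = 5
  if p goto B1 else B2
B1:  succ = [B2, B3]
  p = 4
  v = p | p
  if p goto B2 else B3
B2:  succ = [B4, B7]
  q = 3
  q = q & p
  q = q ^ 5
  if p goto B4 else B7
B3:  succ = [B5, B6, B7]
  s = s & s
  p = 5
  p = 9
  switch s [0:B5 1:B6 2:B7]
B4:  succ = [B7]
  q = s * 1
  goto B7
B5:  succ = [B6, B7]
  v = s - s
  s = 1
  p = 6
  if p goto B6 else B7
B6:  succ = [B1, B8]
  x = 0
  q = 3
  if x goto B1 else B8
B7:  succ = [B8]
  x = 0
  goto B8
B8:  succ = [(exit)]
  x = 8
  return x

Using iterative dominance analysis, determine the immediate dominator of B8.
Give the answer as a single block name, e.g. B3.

idom tree: B1←B0 B2←B0 B3←B1 B4←B2 B5←B3 B6←B3 B7←B0 B8←B0
Dom∩ at merges:
  B1: preds {B0,B6}: {B0} ∩ {B0,B1,B3,B6} = {B0}; idom=B0
  B2: preds {B0,B1}: {B0} ∩ {B0,B1} = {B0}; idom=B0
  B6: preds {B3,B5}: {B0,B1,B3} ∩ {B0,B1,B3,B5} = {B0,B1,B3}; idom=B3
  B7: preds {B2,B3,B4,B5}: {B0,B2} ∩ {B0,B1,B3} ∩ {B0,B2,B4} ∩ {B0,B1,B3,B5} = {B0}; idom=B0
  B8: preds {B6,B7}: {B0,B1,B3,B6} ∩ {B0,B7} = {B0}; idom=B0

idom(B8) = B0

Answer: B0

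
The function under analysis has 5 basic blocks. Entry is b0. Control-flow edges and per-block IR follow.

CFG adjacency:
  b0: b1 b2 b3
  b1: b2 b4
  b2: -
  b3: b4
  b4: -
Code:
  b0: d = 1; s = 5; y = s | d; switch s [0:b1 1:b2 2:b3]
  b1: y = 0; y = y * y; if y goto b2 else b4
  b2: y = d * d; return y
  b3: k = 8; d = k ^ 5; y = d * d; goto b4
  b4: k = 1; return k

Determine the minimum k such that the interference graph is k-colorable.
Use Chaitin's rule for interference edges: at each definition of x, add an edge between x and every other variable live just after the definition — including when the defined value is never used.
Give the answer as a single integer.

Answer: 3

Analysis:
Block summaries:
  b0: {d,s,y} / ∅
  b1: {y} / ∅
  b2: {y} / {d}
  b3: {d,k,y} / ∅
  b4: {k} / ∅

Liveness:
  b0 li=∅ lo={d}
  b1 li={d} lo={d}
  b2 li={d} lo=∅
  b3 li=∅ lo=∅
  b4 li=∅ lo=∅

Conflict graph:
  d — {s,y}
  k — ∅
  s — {d,y}
  y — {d,s}

Colouring:
  {d,s,y} pairwise interfere (3-clique) ⇒ χ ≥ 3
  assign d→c0 k→c0 s→c1 y→c2 — no edge inside a register ⇒ χ ≤ 3
  χ = 3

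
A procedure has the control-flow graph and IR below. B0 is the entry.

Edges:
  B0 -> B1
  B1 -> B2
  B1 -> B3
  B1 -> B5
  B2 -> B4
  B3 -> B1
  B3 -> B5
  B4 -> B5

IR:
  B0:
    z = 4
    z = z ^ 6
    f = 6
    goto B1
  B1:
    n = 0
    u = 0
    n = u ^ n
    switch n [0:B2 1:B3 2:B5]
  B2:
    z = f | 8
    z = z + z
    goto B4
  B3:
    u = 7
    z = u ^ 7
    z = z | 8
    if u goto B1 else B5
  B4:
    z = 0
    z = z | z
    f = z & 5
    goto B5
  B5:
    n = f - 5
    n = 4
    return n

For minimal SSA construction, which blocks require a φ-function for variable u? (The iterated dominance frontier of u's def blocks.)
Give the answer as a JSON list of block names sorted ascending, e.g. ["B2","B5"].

idom tree: B1←B0 B2←B1 B3←B1 B4←B2 B5←B1
Join-block Dom:
  B1: preds {B0,B3}: {B0} ∩ {B0,B1,B3} = {B0}; idom=B0
  B5: preds {B1,B3,B4}: {B0,B1} ∩ {B0,B1,B3} ∩ {B0,B1,B2,B4} = {B0,B1}; idom=B1

Frontier:
  join B1 pred B0: · stop@B0
  join B1 pred B3: B3→B1 stop@B0
  join B5 pred B1: · stop@B1
  join B5 pred B3: B3 stop@B1
  join B5 pred B4: B4→B2 stop@B1
  DF(B0)=∅
  DF(B1)={B1}
  DF(B2)={B5}
  DF(B3)={B1,B5}
  DF(B4)={B5}
  DF(B5)=∅

φ for u: defs {B1,B3}
  DF⁺ = {B1,B5}

Answer: ["B1", "B5"]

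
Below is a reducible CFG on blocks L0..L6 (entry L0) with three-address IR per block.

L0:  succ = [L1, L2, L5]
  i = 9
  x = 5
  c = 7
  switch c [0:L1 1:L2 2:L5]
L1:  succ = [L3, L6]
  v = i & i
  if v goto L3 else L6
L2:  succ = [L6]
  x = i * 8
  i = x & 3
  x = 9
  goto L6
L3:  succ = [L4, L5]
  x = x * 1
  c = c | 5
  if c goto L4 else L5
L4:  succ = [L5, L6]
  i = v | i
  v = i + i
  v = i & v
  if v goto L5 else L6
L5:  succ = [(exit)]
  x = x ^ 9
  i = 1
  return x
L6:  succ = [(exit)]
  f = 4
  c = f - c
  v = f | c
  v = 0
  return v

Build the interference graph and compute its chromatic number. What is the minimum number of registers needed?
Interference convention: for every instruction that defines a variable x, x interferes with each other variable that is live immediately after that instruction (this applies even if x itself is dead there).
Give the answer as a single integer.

Answer: 4

Derivation:
Block summaries:
  L0: {c,i,x} / ∅
  L1: {v} / {i}
  L2: {i,x} / {i}
  L3: {c,x} / {c,x}
  L4: {i,v} / {i,v}
  L5: {i,x} / {x}
  L6: {c,f,v} / {c}

Liveness:
  L0: in=∅ out={c,i,x}
  L1: in={c,i,x} out={c,i,v,x}
  L2: in={c,i} out={c}
  L3: in={c,i,v,x} out={c,i,v,x}
  L4: in={c,i,v,x} out={c,x}
  L5: in={x} out=∅
  L6: in={c} out=∅

Interfere edges:
  c: {f,i,v,x}
  f: {c}
  i: {c,v,x}
  v: {c,i,x}
  x: {c,i,v}

Registers:
  {c,i,v,x} pairwise interfere (4-clique) ⇒ χ ≥ 4
  4-colouring: r0={c}  r1={f,i}  r2={v}  r3={x}
  χ = 4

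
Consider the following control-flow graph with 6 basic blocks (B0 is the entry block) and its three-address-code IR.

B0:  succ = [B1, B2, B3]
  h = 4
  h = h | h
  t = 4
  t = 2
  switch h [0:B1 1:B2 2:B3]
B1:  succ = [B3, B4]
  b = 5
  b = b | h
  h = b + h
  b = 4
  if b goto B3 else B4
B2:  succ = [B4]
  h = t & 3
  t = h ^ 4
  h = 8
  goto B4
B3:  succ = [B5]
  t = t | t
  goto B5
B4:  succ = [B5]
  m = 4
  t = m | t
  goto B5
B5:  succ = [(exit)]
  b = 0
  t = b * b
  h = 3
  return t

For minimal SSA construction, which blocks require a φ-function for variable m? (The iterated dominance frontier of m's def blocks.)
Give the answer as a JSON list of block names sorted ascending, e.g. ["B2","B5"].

Answer: ["B5"]

Derivation:
idom tree: B1←B0 B2←B0 B3←B0 B4←B0 B5←B0
Join-block Dom:
  B3: preds {B0,B1}: {B0} ∩ {B0,B1} = {B0}; idom=B0
  B4: preds {B1,B2}: {B0,B1} ∩ {B0,B2} = {B0}; idom=B0
  B5: preds {B3,B4}: {B0,B3} ∩ {B0,B4} = {B0}; idom=B0

DF derivation:
  B3←B0: walk · to B0
  B3←B1: walk B1 to B0
  B4←B1: walk B1 to B0
  B4←B2: walk B2 to B0
  B5←B3: walk B3 to B0
  B5←B4: walk B4 to B0
  B0 → ∅
  B1 → {B3,B4}
  B2 → {B4}
  B3 → {B5}
  B4 → {B5}
  B5 → ∅

φ for m: defs {B4}
  DF⁺ = {B5}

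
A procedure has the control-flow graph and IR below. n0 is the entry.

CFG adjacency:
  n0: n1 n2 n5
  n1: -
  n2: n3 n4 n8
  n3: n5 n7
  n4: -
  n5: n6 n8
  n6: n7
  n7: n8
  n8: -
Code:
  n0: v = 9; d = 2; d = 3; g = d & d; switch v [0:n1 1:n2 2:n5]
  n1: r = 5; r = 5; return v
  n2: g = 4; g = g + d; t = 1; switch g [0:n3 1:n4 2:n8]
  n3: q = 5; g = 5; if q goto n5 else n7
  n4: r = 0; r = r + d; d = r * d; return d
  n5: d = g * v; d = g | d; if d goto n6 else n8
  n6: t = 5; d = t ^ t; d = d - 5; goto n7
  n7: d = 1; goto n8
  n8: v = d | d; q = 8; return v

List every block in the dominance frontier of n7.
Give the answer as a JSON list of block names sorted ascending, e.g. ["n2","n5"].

Answer: ["n8"]

Working:
idom tree: n1←n0 n2←n0 n3←n2 n4←n2 n5←n0 n6←n5 n7←n0 n8←n0
Dom∩ at merges:
  n5: preds {n0,n3}: {n0} ∩ {n0,n2,n3} = {n0}; idom=n0
  n7: preds {n3,n6}: {n0,n2,n3} ∩ {n0,n5,n6} = {n0}; idom=n0
  n8: preds {n2,n5,n7}: {n0,n2} ∩ {n0,n5} ∩ {n0,n7} = {n0}; idom=n0

DF walk-up:
  join n5 pred n0: · stop@n0
  join n5 pred n3: n3→n2 stop@n0
  join n7 pred n3: n3→n2 stop@n0
  join n7 pred n6: n6→n5 stop@n0
  join n8 pred n2: n2 stop@n0
  join n8 pred n5: n5 stop@n0
  join n8 pred n7: n7 stop@n0
  n0 → ∅
  n1 → ∅
  n2 → {n5,n7,n8}
  n3 → {n5,n7}
  n4 → ∅
  n5 → {n7,n8}
  n6 → {n7}
  n7 → {n8}
  n8 → ∅

DF(n7) = ["n8"]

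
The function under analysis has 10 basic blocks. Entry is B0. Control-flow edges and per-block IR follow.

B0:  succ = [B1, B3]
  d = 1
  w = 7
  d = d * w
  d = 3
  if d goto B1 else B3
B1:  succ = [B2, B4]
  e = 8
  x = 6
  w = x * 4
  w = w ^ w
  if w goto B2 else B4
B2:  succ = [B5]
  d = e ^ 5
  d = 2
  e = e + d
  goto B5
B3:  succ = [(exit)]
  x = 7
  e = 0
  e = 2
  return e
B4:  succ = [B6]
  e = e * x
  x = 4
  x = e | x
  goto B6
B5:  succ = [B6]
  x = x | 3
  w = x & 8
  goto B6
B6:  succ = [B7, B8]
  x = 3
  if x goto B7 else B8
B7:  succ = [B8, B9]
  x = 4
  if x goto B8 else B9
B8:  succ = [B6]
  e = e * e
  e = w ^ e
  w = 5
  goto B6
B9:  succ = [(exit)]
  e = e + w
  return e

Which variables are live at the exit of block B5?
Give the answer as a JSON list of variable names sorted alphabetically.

Per-block:
  B0: def={d,w} ue=∅
  B1: def={e,w,x} ue=∅
  B2: def={d,e} ue={e}
  B3: def={e,x} ue=∅
  B4: def={e,x} ue={e,x}
  B5: def={w,x} ue={x}
  B6: def={x} ue=∅
  B7: def={x} ue=∅
  B8: def={e,w} ue={e,w}
  B9: def={e} ue={e,w}

Live sets:
  live B0: ∅→∅
  live B1: ∅→{e,w,x}
  live B2: {e,x}→{e,x}
  live B3: ∅→∅
  live B4: {e,w,x}→{e,w}
  live B5: {e,x}→{e,w}
  live B6: {e,w}→{e,w}
  live B7: {e,w}→{e,w}
  live B8: {e,w}→{e,w}
  live B9: {e,w}→∅

live-out(B5) = ["e", "w"]

Answer: ["e", "w"]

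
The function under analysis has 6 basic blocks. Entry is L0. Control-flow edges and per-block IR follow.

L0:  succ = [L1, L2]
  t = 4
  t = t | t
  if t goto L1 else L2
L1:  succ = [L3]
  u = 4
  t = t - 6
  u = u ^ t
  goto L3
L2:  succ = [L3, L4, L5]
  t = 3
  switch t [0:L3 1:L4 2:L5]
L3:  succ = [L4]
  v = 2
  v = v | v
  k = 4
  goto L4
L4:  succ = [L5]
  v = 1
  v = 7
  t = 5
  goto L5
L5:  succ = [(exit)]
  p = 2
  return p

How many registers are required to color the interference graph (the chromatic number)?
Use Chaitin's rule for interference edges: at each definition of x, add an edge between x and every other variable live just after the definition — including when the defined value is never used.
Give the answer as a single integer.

Block summaries:
  L0: {t} / ∅
  L1: {t,u} / {t}
  L2: {t} / ∅
  L3: {k,v} / ∅
  L4: {t,v} / ∅
  L5: {p} / ∅

Backward fixpoint:
  L0: in=∅ out={t}
  L1: in={t} out=∅
  L2: in=∅ out=∅
  L3: in=∅ out=∅
  L4: in=∅ out=∅
  L5: in=∅ out=∅

Interference:
  k: ∅
  p: ∅
  t: {u}
  u: {t}
  v: ∅

Registers:
  {t,u} pairwise interfere (2-clique) ⇒ χ ≥ 2
  assign k→r0 p→r0 t→r0 u→r1 v→r0 — no edge inside a register ⇒ χ ≤ 2
  χ = 2

Answer: 2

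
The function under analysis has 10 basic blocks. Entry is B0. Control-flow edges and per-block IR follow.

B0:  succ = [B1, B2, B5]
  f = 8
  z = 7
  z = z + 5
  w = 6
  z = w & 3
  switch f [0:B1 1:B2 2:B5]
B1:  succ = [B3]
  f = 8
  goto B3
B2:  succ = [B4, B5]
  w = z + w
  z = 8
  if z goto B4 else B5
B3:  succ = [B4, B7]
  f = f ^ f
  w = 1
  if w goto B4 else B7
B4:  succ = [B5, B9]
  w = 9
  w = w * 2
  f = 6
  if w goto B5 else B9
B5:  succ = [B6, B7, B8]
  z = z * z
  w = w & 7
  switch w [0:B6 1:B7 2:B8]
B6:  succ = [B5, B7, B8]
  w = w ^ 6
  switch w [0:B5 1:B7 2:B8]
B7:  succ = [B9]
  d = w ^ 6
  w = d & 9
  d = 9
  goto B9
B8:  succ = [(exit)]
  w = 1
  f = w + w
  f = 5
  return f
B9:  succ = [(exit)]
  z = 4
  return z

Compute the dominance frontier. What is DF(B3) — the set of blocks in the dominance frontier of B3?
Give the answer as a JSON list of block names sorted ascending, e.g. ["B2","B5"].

idom tree: B1←B0 B2←B0 B3←B1 B4←B0 B5←B0 B6←B5 B7←B0 B8←B5 B9←B0
Join-block Dom:
  B4: preds {B2,B3}: {B0,B2} ∩ {B0,B1,B3} = {B0}; idom=B0
  B5: preds {B0,B2,B4,B6}: {B0} ∩ {B0,B2} ∩ {B0,B4} ∩ {B0,B5,B6} = {B0}; idom=B0
  B7: preds {B3,B5,B6}: {B0,B1,B3} ∩ {B0,B5} ∩ {B0,B5,B6} = {B0}; idom=B0
  B8: preds {B5,B6}: {B0,B5} ∩ {B0,B5,B6} = {B0,B5}; idom=B5
  B9: preds {B4,B7}: {B0,B4} ∩ {B0,B7} = {B0}; idom=B0

DF walk-up:
  join B4 pred B2: B2 stop@B0
  join B4 pred B3: B3→B1 stop@B0
  join B5 pred B0: · stop@B0
  join B5 pred B2: B2 stop@B0
  join B5 pred B4: B4 stop@B0
  join B5 pred B6: B6→B5 stop@B0
  join B7 pred B3: B3→B1 stop@B0
  join B7 pred B5: B5 stop@B0
  join B7 pred B6: B6→B5 stop@B0
  join B8 pred B5: · stop@B5
  join B8 pred B6: B6 stop@B5
  join B9 pred B4: B4 stop@B0
  join B9 pred B7: B7 stop@B0
  B0: DF=∅
  B1: DF={B4,B7}
  B2: DF={B4,B5}
  B3: DF={B4,B7}
  B4: DF={B5,B9}
  B5: DF={B5,B7}
  B6: DF={B5,B7,B8}
  B7: DF={B9}
  B8: DF=∅
  B9: DF=∅

DF(B3) = ["B4", "B7"]

Answer: ["B4", "B7"]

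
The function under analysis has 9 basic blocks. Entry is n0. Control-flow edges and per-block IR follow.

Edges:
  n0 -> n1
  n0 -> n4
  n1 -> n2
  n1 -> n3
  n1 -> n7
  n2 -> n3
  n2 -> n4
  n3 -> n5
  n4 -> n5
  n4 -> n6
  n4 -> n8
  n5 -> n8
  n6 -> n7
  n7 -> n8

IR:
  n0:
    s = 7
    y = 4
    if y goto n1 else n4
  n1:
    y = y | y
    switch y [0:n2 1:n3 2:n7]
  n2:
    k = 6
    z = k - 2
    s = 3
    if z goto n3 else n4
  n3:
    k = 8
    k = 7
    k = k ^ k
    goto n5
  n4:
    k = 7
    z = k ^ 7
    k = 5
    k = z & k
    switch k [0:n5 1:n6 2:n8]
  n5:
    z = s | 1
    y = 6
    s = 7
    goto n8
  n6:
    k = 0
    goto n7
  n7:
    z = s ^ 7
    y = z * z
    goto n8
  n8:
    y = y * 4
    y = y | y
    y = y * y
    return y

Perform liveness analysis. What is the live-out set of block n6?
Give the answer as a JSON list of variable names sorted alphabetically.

Answer: ["s"]

Working:
Block summaries:
  n0 def {s,y} use ∅
  n1 def {y} use {y}
  n2 def {k,s,z} use ∅
  n3 def {k} use ∅
  n4 def {k,z} use ∅
  n5 def {s,y,z} use {s}
  n6 def {k} use ∅
  n7 def {y,z} use {s}
  n8 def {y} use {y}

Live sets:
  n0: in=∅ out={s,y}
  n1: in={s,y} out={s,y}
  n2: in={y} out={s,y}
  n3: in={s} out={s}
  n4: in={s,y} out={s,y}
  n5: in={s} out={y}
  n6: in={s} out={s}
  n7: in={s} out={y}
  n8: in={y} out=∅

live-out(n6) = ["s"]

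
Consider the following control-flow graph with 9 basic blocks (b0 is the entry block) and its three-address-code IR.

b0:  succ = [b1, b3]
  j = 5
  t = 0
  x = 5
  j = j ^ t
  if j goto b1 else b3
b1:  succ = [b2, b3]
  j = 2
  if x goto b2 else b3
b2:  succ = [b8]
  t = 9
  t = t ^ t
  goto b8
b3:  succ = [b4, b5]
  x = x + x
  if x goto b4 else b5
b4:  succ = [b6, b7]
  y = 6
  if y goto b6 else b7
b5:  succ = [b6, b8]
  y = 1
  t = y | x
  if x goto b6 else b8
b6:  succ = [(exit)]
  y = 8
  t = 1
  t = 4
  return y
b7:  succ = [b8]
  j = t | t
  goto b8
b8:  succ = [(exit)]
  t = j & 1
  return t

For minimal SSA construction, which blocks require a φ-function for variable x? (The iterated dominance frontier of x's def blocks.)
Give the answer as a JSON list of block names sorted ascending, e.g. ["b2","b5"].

idom tree: b1←b0 b2←b1 b3←b0 b4←b3 b5←b3 b6←b3 b7←b4 b8←b0
Join-block Dom:
  b3: preds {b0,b1}: {b0} ∩ {b0,b1} = {b0}; idom=b0
  b6: preds {b4,b5}: {b0,b3,b4} ∩ {b0,b3,b5} = {b0,b3}; idom=b3
  b8: preds {b2,b5,b7}: {b0,b1,b2} ∩ {b0,b3,b5} ∩ {b0,b3,b4,b7} = {b0}; idom=b0

Frontier:
  join b3 pred b0: · stop@b0
  join b3 pred b1: b1 stop@b0
  join b6 pred b4: b4 stop@b3
  join b6 pred b5: b5 stop@b3
  join b8 pred b2: b2→b1 stop@b0
  join b8 pred b5: b5→b3 stop@b0
  join b8 pred b7: b7→b4→b3 stop@b0
  b0: DF=∅
  b1: DF={b3,b8}
  b2: DF={b8}
  b3: DF={b8}
  b4: DF={b6,b8}
  b5: DF={b6,b8}
  b6: DF=∅
  b7: DF={b8}
  b8: DF=∅

φ for x: defs {b0,b3}
  DF⁺ = {b8}

Answer: ["b8"]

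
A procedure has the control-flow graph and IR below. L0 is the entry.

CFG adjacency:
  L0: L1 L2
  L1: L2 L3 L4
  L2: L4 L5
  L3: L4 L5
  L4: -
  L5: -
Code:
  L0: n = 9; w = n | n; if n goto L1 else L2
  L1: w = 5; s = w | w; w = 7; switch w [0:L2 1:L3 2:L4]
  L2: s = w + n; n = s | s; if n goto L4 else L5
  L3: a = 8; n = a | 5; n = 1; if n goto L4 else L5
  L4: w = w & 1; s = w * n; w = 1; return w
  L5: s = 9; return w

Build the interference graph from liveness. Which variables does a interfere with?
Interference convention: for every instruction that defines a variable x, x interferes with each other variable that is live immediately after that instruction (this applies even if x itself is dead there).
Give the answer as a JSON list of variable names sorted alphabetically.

Block summaries:
  L0 def {n,w} use ∅
  L1 def {s,w} use ∅
  L2 def {n,s} use {n,w}
  L3 def {a,n} use ∅
  L4 def {s,w} use {n,w}
  L5 def {s} use {w}

Live sets:
  L0 li=∅ lo={n,w}
  L1 li={n} lo={n,w}
  L2 li={n,w} lo={n,w}
  L3 li={w} lo={n,w}
  L4 li={n,w} lo=∅
  L5 li={w} lo=∅

Interference:
  a — {w}
  n — {s,w}
  s — {n,w}
  w — {a,n,s}

N(a) = ["w"]

Answer: ["w"]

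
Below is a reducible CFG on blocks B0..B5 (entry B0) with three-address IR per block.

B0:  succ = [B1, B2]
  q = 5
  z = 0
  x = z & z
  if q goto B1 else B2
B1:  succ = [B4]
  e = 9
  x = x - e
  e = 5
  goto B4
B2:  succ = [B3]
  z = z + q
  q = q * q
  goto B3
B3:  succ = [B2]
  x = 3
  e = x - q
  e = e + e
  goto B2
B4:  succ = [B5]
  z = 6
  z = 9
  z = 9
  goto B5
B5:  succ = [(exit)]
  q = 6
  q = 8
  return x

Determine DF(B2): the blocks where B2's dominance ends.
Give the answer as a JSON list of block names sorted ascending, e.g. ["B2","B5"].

Answer: ["B2"]

Analysis:
idom tree: B1←B0 B2←B0 B3←B2 B4←B1 B5←B4
Dom at joins:
  B2: preds {B0,B3}: {B0} ∩ {B0,B2,B3} = {B0}; idom=B0

Frontier:
  join B2 pred B0: · stop@B0
  join B2 pred B3: B3→B2 stop@B0
  DF(B0)=∅
  DF(B1)=∅
  DF(B2)={B2}
  DF(B3)={B2}
  DF(B4)=∅
  DF(B5)=∅

DF(B2) = ["B2"]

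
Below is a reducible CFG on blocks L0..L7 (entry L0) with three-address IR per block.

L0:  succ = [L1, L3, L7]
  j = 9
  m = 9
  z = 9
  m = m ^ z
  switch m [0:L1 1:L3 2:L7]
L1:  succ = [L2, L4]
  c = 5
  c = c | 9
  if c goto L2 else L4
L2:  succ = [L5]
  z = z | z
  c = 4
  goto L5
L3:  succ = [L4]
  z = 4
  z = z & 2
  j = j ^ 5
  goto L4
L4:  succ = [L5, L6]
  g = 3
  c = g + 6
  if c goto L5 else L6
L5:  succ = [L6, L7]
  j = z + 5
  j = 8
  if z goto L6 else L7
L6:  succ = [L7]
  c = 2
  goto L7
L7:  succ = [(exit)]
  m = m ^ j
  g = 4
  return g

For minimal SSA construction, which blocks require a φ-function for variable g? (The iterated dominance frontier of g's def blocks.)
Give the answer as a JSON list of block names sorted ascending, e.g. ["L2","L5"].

idom tree: L1←L0 L2←L1 L3←L0 L4←L0 L5←L0 L6←L0 L7←L0
Dom∩ at merges:
  L4: preds {L1,L3}: {L0,L1} ∩ {L0,L3} = {L0}; idom=L0
  L5: preds {L2,L4}: {L0,L1,L2} ∩ {L0,L4} = {L0}; idom=L0
  L6: preds {L4,L5}: {L0,L4} ∩ {L0,L5} = {L0}; idom=L0
  L7: preds {L0,L5,L6}: {L0} ∩ {L0,L5} ∩ {L0,L6} = {L0}; idom=L0

DF walk-up:
  join L4 pred L1: L1 stop@L0
  join L4 pred L3: L3 stop@L0
  join L5 pred L2: L2→L1 stop@L0
  join L5 pred L4: L4 stop@L0
  join L6 pred L4: L4 stop@L0
  join L6 pred L5: L5 stop@L0
  join L7 pred L0: · stop@L0
  join L7 pred L5: L5 stop@L0
  join L7 pred L6: L6 stop@L0
  L0 → ∅
  L1 → {L4,L5}
  L2 → {L5}
  L3 → {L4}
  L4 → {L5,L6}
  L5 → {L6,L7}
  L6 → {L7}
  L7 → ∅

φ for g: defs {L4,L7}
  DF⁺ = {L5,L6,L7}

Answer: ["L5", "L6", "L7"]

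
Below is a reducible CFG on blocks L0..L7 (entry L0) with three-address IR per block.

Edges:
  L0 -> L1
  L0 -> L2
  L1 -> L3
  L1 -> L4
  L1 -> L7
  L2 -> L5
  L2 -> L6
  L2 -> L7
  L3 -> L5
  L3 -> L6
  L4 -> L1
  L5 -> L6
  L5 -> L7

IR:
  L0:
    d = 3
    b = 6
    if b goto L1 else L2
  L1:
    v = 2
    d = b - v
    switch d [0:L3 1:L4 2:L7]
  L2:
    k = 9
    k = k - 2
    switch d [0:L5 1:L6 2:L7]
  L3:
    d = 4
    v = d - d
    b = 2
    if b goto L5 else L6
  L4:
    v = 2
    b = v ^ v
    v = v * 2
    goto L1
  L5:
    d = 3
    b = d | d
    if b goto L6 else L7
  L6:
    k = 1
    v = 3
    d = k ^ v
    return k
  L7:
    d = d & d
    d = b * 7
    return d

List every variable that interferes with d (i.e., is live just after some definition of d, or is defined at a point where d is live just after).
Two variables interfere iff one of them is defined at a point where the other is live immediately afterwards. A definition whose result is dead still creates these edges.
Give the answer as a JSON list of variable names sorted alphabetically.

Per-block:
  L0 def {b,d} use ∅
  L1 def {d,v} use {b}
  L2 def {k} use {d}
  L3 def {b,d,v} use ∅
  L4 def {b,v} use ∅
  L5 def {b,d} use ∅
  L6 def {d,k,v} use ∅
  L7 def {d} use {b,d}

Backward fixpoint:
  L0: in=∅ out={b,d}
  L1: in={b} out={b,d}
  L2: in={b,d} out={b,d}
  L3: in=∅ out=∅
  L4: in=∅ out={b}
  L5: in=∅ out={b,d}
  L6: in=∅ out=∅
  L7: in={b,d} out=∅

Interfere edges:
  b — {d,k,v}
  d — {b,k}
  k — {b,d,v}
  v — {b,k}

N(d) = ["b", "k"]

Answer: ["b", "k"]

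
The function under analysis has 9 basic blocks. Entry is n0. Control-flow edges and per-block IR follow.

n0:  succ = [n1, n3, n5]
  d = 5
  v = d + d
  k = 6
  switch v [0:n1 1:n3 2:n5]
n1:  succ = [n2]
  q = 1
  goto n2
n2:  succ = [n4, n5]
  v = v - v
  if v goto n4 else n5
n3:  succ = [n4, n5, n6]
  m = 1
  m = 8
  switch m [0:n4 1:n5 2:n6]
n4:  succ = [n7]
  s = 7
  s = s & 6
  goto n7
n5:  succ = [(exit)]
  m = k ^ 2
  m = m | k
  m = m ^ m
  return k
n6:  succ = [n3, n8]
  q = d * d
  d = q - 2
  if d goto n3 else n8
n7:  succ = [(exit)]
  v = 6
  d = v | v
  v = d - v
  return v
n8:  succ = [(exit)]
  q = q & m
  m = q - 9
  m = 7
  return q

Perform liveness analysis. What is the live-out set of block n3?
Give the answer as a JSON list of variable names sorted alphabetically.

Answer: ["d", "k", "m"]

Working:
def/use:
  n0: def={d,k,v} ue=∅
  n1: def={q} ue=∅
  n2: def={v} ue={v}
  n3: def={m} ue=∅
  n4: def={s} ue=∅
  n5: def={m} ue={k}
  n6: def={d,q} ue={d}
  n7: def={d,v} ue=∅
  n8: def={m,q} ue={m,q}

Liveness:
  n0 li=∅ lo={d,k,v}
  n1 li={k,v} lo={k,v}
  n2 li={k,v} lo={k}
  n3 li={d,k} lo={d,k,m}
  n4 li=∅ lo=∅
  n5 li={k} lo=∅
  n6 li={d,k,m} lo={d,k,m,q}
  n7 li=∅ lo=∅
  n8 li={m,q} lo=∅

live-out(n3) = ["d", "k", "m"]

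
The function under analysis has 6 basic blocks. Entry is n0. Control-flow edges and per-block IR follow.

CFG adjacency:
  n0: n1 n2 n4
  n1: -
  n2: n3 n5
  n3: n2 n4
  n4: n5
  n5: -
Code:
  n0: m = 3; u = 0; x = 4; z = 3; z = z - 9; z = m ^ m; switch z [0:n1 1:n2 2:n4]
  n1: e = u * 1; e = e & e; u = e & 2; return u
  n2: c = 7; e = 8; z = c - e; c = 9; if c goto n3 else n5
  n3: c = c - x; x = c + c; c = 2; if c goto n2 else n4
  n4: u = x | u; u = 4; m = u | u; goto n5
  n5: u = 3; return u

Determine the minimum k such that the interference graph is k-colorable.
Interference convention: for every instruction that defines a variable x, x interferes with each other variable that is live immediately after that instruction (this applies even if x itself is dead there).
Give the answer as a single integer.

def/use:
  n0 def {m,u,x,z} use ∅
  n1 def {e,u} use {u}
  n2 def {c,e,z} use ∅
  n3 def {c,x} use {c,x}
  n4 def {m,u} use {u,x}
  n5 def {u} use ∅

Backward fixpoint:
  live n0: ∅→{u,x}
  live n1: {u}→∅
  live n2: {u,x}→{c,u,x}
  live n3: {c,u,x}→{u,x}
  live n4: {u,x}→∅
  live n5: ∅→∅

Interference:
  c↔{e,u,x}
  e↔{c,u,x}
  m↔{u,x,z}
  u↔{c,e,m,x,z}
  x↔{c,e,m,u,z}
  z↔{m,u,x}

Chromatic number:
  clique {c,e,u,x} ⇒ need ≥ 4
  4-colouring: c0={u}  c1={x}  c2={c,m}  c3={e,z}
  χ = 4

Answer: 4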